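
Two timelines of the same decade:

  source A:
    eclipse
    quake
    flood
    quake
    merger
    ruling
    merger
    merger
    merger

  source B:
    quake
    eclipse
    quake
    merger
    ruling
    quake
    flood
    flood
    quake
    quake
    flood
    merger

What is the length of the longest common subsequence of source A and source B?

Match eclipse (source A #1, source B #2), then quake (source A #2, source B #6), then flood (source A #3, source B #8), then quake (source A #4, source B #10), then merger (source A #9, source B #12) — 5 events in the same relative order in both. dp[9][12] = 5 confirms this is the maximum.

5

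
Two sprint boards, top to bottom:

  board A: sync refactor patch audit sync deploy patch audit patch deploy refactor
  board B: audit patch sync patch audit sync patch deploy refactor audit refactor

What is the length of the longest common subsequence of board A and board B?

7

Taking sync [1,3] → patch [3,4] → audit [4,5] → sync [5,6] → deploy [6,8] → audit [8,10] → refactor [11,11] gives a common subsequence of length 7, and the DP table's final entry dp[11][11] is also 7, so no common subsequence is longer.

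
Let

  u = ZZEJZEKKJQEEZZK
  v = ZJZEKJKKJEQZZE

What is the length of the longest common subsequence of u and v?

Pick Z at u[1]=v[1] → Z at u[2]=v[3] → E at u[3]=v[4] → J at u[4]=v[6] → K at u[7]=v[7] → K at u[8]=v[8] → J at u[9]=v[9] → Q at u[10]=v[11] → Z at u[13]=v[12] → Z at u[14]=v[13]; all 10 characters appear in both, in order. Since dp[15][14] = 10, nothing longer is possible.

10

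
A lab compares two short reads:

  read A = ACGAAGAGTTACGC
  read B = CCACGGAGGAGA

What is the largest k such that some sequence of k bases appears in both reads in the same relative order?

One common subsequence of length 8: A (read A #1, read B #3), C (read A #2, read B #4), G (read A #3, read B #6), A (read A #4, read B #7), G (read A #6, read B #9), A (read A #7, read B #10), G (read A #8, read B #11), A (read A #11, read B #12). Since dp[14][12] = 8, nothing longer is possible.

8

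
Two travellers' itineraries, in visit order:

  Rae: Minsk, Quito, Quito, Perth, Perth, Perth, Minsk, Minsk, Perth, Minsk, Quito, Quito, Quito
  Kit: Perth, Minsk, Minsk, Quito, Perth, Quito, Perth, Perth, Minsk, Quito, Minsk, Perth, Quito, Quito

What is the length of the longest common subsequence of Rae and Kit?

10

Taking Minsk [1,3]; then Quito [2,4]; then Quito [3,6]; then Perth [5,7]; then Perth [6,8]; then Minsk [7,9]; then Minsk [8,11]; then Perth [9,12]; then Quito [12,13]; then Quito [13,14] gives a common subsequence of length 10. Since dp[13][14] = 10, nothing longer is possible.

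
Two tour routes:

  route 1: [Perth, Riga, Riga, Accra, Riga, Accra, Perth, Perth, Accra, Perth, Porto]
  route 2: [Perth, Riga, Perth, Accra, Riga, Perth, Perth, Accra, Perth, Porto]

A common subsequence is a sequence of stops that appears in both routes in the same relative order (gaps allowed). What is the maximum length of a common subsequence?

Taking Perth [1,1] → Riga [2,2] → Accra [4,4] → Riga [5,5] → Perth [7,6] → Perth [8,7] → Accra [9,8] → Perth [10,9] → Porto [11,10] gives a common subsequence of length 9, and the DP table's final entry dp[11][10] is also 9, so no common subsequence is longer.

9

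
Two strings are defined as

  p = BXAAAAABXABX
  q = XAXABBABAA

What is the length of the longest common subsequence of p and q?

6

Taking X (p #2, q #1), then A (p #3, q #2), then A (p #4, q #4), then A (p #5, q #7), then A (p #7, q #9), then A (p #10, q #10) gives a common subsequence of length 6. Since dp[12][10] = 6, nothing longer is possible.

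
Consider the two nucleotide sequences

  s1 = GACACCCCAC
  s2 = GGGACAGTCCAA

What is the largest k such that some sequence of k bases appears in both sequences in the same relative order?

Let dp[i][j] be the LCS length of the first i bases of s1 and the first j bases of s2. dp[i][j] = dp[i-1][j-1]+1 when the i-th and j-th bases match, else max(dp[i-1][j], dp[i][j-1]).
    ·  G  G  G  A  C  A  G  T  C  C  A  A
 ·  0  0  0  0  0  0  0  0  0  0  0  0  0
 G  0  1  1  1  1  1  1  1  1  1  1  1  1
 A  0  1  1  1  2  2  2  2  2  2  2  2  2
 C  0  1  1  1  2  3  3  3  3  3  3  3  3
 A  0  1  1  1  2  3  4  4  4  4  4  4  4
 C  0  1  1  1  2  3  4  4  4  5  5  5  5
 C  0  1  1  1  2  3  4  4  4  5  6  6  6
 C  0  1  1  1  2  3  4  4  4  5  6  6  6
 C  0  1  1  1  2  3  4  4  4  5  6  6  6
 A  0  1  1  1  2  3  4  4  4  5  6  7  7
 C  0  1  1  1  2  3  4  4  4  5  6  7  7
dp[10][12] = 7. One LCS (by backtracking along matches): GACACCA.

7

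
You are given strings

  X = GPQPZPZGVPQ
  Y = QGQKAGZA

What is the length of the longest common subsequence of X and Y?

Let dp[i][j] be the LCS length of the first i characters of X and the first j characters of Y. dp[i][j] = dp[i-1][j-1]+1 when the i-th and j-th characters match, else max(dp[i-1][j], dp[i][j-1]).
    ·  Q  G  Q  K  A  G  Z  A
 ·  0  0  0  0  0  0  0  0  0
 G  0  0  1  1  1  1  1  1  1
 P  0  0  1  1  1  1  1  1  1
 Q  0  1  1  2  2  2  2  2  2
 P  0  1  1  2  2  2  2  2  2
 Z  0  1  1  2  2  2  2  3  3
 P  0  1  1  2  2  2  2  3  3
 Z  0  1  1  2  2  2  2  3  3
 G  0  1  2  2  2  2  3  3  3
 V  0  1  2  2  2  2  3  3  3
 P  0  1  2  2  2  2  3  3  3
 Q  0  1  2  3  3  3  3  3  3
dp[11][8] = 3. One LCS (by backtracking along matches): GQZ.

3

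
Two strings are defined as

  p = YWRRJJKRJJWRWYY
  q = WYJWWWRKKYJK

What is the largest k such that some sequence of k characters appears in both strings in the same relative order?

Taking Y [1,2] → W [2,6] → R [3,7] → J [6,11] → K [7,12] gives a common subsequence of length 5. dp[15][12] = 5 confirms this is the maximum.

5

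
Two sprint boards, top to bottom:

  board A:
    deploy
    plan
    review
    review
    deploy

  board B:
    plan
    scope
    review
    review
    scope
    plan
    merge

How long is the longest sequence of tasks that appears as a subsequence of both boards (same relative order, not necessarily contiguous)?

Match plan (board A #2, board B #1), review (board A #3, board B #3), review (board A #4, board B #4) — 3 tasks in the same relative order in both. The LCS DP gives dp[5][7] = 3, so this is optimal.

3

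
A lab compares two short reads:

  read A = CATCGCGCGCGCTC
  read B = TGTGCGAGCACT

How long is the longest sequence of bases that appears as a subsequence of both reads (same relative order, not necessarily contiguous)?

8

Match T (read A #3, read B #3), G (read A #5, read B #4), C (read A #6, read B #5), G (read A #7, read B #6), G (read A #9, read B #8), C (read A #10, read B #9), C (read A #12, read B #11), T (read A #13, read B #12) — 8 bases in the same relative order in both, and the DP table's final entry dp[14][12] is also 8, so no common subsequence is longer.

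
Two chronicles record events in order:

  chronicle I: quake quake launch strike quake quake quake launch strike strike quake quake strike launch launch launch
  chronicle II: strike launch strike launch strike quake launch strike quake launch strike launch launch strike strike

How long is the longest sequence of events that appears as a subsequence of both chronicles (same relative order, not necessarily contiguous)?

9

Pick launch (chronicle I #3, chronicle II #4); then strike (chronicle I #4, chronicle II #5); then quake (chronicle I #7, chronicle II #6); then launch (chronicle I #8, chronicle II #7); then strike (chronicle I #10, chronicle II #8); then quake (chronicle I #11, chronicle II #9); then strike (chronicle I #13, chronicle II #11); then launch (chronicle I #14, chronicle II #12); then launch (chronicle I #15, chronicle II #13); all 9 events appear in both, in order. Since dp[16][15] = 9, nothing longer is possible.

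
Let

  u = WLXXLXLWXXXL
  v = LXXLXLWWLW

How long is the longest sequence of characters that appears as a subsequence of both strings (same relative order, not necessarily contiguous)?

8

One common subsequence of length 8: L at u[2]=v[1], then X at u[3]=v[2], then X at u[4]=v[3], then L at u[5]=v[4], then X at u[6]=v[5], then L at u[7]=v[6], then W at u[8]=v[8], then L at u[12]=v[9]. The LCS DP gives dp[12][10] = 8, so this is optimal.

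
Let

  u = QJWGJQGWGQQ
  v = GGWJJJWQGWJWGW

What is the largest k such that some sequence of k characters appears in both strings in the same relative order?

6

Pick J at u[2]=v[6], W at u[3]=v[7], G at u[4]=v[9], J at u[5]=v[11], G at u[7]=v[13], W at u[8]=v[14]; all 6 characters appear in both, in order. Since dp[11][14] = 6, nothing longer is possible.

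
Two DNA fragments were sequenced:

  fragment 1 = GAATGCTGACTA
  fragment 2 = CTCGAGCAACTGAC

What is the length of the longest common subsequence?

Taking G [1,6] → A [2,8] → A [3,9] → C [6,10] → T [7,11] → G [8,12] → A [9,13] → C [10,14] gives a common subsequence of length 8. Since dp[12][14] = 8, nothing longer is possible.

8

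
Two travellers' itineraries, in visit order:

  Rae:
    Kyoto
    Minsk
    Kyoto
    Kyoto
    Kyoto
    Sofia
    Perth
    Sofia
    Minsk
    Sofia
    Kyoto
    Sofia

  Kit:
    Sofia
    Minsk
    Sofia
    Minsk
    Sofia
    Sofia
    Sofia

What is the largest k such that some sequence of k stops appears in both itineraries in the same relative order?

Match Minsk (Rae #2, Kit #2), then Sofia (Rae #6, Kit #3), then Sofia (Rae #8, Kit #5), then Sofia (Rae #10, Kit #6), then Sofia (Rae #12, Kit #7) — 5 stops in the same relative order in both, and the DP table's final entry dp[12][7] is also 5, so no common subsequence is longer.

5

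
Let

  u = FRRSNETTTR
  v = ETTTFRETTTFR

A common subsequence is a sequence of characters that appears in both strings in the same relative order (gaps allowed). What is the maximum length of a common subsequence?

One common subsequence of length 7: F [1,5], R [3,6], E [6,7], T [7,8], T [8,9], T [9,10], R [10,12]. dp[10][12] = 7 confirms this is the maximum.

7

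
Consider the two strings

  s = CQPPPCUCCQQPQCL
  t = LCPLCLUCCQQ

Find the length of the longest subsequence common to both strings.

8

One common subsequence of length 8: C [1,2], P [3,3], C [6,5], U [7,7], C [8,8], C [9,9], Q [11,10], Q [13,11]. Since dp[15][11] = 8, nothing longer is possible.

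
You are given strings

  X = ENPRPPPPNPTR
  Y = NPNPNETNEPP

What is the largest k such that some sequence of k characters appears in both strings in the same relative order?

5

Pick N at X[2]=Y[1]; then P at X[3]=Y[2]; then P at X[5]=Y[4]; then P at X[8]=Y[10]; then P at X[10]=Y[11]; all 5 characters appear in both, in order. The LCS DP gives dp[12][11] = 5, so this is optimal.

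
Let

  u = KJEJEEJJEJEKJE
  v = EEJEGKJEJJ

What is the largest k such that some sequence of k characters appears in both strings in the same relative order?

7

Let dp[i][j] be the LCS length of the first i characters of u and the first j characters of v. dp[i][j] = dp[i-1][j-1]+1 when the i-th and j-th characters match, else max(dp[i-1][j], dp[i][j-1]).
    ·  E  E  J  E  G  K  J  E  J  J
 ·  0  0  0  0  0  0  0  0  0  0  0
 K  0  0  0  0  0  0  1  1  1  1  1
 J  0  0  0  1  1  1  1  2  2  2  2
 E  0  1  1  1  2  2  2  2  3  3  3
 J  0  1  1  2  2  2  2  3  3  4  4
 E  0  1  2  2  3  3  3  3  4  4  4
 E  0  1  2  2  3  3  3  3  4  4  4
 J  0  1  2  3  3  3  3  4  4  5  5
 J  0  1  2  3  3  3  3  4  4  5  6
 E  0  1  2  3  4  4  4  4  5  5  6
 J  0  1  2  3  4  4  4  5  5  6  6
 E  0  1  2  3  4  4  4  5  6  6  6
 K  0  1  2  3  4  4  5  5  6  6  6
 J  0  1  2  3  4  4  5  6  6  7  7
 E  0  1  2  3  4  4  5  6  7  7  7
dp[14][10] = 7. One LCS (by backtracking along matches): EJEJEJJ.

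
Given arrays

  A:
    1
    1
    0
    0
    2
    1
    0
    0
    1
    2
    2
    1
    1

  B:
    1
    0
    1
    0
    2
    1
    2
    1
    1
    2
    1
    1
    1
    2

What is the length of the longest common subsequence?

9

Pick 1 (A #1, B #1), 1 (A #2, B #3), 0 (A #3, B #4), 2 (A #5, B #7), 1 (A #6, B #8), 1 (A #9, B #9), 2 (A #10, B #10), 1 (A #12, B #12), 1 (A #13, B #13); all 9 values appear in both, in order. The LCS DP gives dp[13][14] = 9, so this is optimal.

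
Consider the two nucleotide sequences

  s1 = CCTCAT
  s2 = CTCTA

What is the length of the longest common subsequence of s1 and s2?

4

Let dp[i][j] be the LCS length of the first i bases of s1 and the first j bases of s2. dp[i][j] = dp[i-1][j-1]+1 when the i-th and j-th bases match, else max(dp[i-1][j], dp[i][j-1]).
    ·  C  T  C  T  A
 ·  0  0  0  0  0  0
 C  0  1  1  1  1  1
 C  0  1  1  2  2  2
 T  0  1  2  2  3  3
 C  0  1  2  3  3  3
 A  0  1  2  3  3  4
 T  0  1  2  3  4  4
dp[6][5] = 4. One LCS (by backtracking along matches): CCTA.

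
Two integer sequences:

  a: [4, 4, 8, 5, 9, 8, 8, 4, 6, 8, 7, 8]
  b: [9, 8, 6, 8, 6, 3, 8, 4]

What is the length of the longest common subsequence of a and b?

Match 9 (a #5, b #1); then 8 (a #6, b #2); then 8 (a #7, b #4); then 6 (a #9, b #5); then 8 (a #10, b #7) — 5 values in the same relative order in both. Since dp[12][8] = 5, nothing longer is possible.

5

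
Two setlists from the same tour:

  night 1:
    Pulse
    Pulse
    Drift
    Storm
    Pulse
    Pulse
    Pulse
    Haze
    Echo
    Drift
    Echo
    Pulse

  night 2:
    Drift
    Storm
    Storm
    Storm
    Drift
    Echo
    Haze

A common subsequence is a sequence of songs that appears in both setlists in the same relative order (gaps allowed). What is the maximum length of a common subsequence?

4

Taking Drift (night 1 #3, night 2 #1) → Storm (night 1 #4, night 2 #4) → Drift (night 1 #10, night 2 #5) → Echo (night 1 #11, night 2 #6) gives a common subsequence of length 4, and the DP table's final entry dp[12][7] is also 4, so no common subsequence is longer.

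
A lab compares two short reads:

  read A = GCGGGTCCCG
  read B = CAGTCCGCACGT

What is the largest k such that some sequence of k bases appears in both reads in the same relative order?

Let dp[i][j] be the LCS length of the first i bases of read A and the first j bases of read B. dp[i][j] = dp[i-1][j-1]+1 when the i-th and j-th bases match, else max(dp[i-1][j], dp[i][j-1]).
    ·  C  A  G  T  C  C  G  C  A  C  G  T
 ·  0  0  0  0  0  0  0  0  0  0  0  0  0
 G  0  0  0  1  1  1  1  1  1  1  1  1  1
 C  0  1  1  1  1  2  2  2  2  2  2  2  2
 G  0  1  1  2  2  2  2  3  3  3  3  3  3
 G  0  1  1  2  2  2  2  3  3  3  3  4  4
 G  0  1  1  2  2  2  2  3  3  3  3  4  4
 T  0  1  1  2  3  3  3  3  3  3  3  4  5
 C  0  1  1  2  3  4  4  4  4  4  4  4  5
 C  0  1  1  2  3  4  5  5  5  5  5  5  5
 C  0  1  1  2  3  4  5  5  6  6  6  6  6
 G  0  1  1  2  3  4  5  6  6  6  6  7  7
dp[10][12] = 7. One LCS (by backtracking along matches): CGTCCCG.

7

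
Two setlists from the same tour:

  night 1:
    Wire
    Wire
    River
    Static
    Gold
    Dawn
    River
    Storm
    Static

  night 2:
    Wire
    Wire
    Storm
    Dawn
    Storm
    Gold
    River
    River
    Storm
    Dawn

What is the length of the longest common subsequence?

5

Match Wire [1,1], then Wire [2,2], then River [3,7], then River [7,8], then Storm [8,9] — 5 songs in the same relative order in both. Since dp[9][10] = 5, nothing longer is possible.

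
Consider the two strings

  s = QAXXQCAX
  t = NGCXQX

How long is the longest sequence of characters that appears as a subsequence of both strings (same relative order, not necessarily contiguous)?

Let dp[i][j] be the LCS length of the first i characters of s and the first j characters of t. dp[i][j] = dp[i-1][j-1]+1 when the i-th and j-th characters match, else max(dp[i-1][j], dp[i][j-1]).
    ·  N  G  C  X  Q  X
 ·  0  0  0  0  0  0  0
 Q  0  0  0  0  0  1  1
 A  0  0  0  0  0  1  1
 X  0  0  0  0  1  1  2
 X  0  0  0  0  1  1  2
 Q  0  0  0  0  1  2  2
 C  0  0  0  1  1  2  2
 A  0  0  0  1  1  2  2
 X  0  0  0  1  2  2  3
dp[8][6] = 3. One LCS (by backtracking along matches): XQX.

3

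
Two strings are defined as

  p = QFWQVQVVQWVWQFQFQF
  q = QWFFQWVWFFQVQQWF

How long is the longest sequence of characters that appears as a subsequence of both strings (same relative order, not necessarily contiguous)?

10

One common subsequence of length 10: Q at p[1]=q[1], F at p[2]=q[4], Q at p[9]=q[5], W at p[10]=q[6], V at p[11]=q[7], W at p[12]=q[8], Q at p[13]=q[11], Q at p[15]=q[13], Q at p[17]=q[14], F at p[18]=q[16]. The LCS DP gives dp[18][16] = 10, so this is optimal.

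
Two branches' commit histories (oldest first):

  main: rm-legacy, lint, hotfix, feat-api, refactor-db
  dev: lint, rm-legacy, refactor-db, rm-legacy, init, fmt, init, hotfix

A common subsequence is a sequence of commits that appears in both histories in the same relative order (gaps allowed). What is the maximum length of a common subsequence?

2

One common subsequence of length 2: rm-legacy (main #1, dev #4), then hotfix (main #3, dev #8). The LCS DP gives dp[5][8] = 2, so this is optimal.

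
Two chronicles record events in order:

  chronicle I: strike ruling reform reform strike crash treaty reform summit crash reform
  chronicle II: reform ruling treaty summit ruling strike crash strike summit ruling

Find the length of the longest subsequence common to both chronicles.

Taking ruling at chronicle I[2]=chronicle II[5], then strike at chronicle I[5]=chronicle II[6], then crash at chronicle I[6]=chronicle II[7], then summit at chronicle I[9]=chronicle II[9] gives a common subsequence of length 4. dp[11][10] = 4 confirms this is the maximum.

4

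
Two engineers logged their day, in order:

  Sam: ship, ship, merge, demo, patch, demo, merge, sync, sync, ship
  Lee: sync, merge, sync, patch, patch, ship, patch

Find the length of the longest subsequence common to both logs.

3

Match merge at Sam[3]=Lee[2], patch at Sam[5]=Lee[5], ship at Sam[10]=Lee[6] — 3 tasks in the same relative order in both. The LCS DP gives dp[10][7] = 3, so this is optimal.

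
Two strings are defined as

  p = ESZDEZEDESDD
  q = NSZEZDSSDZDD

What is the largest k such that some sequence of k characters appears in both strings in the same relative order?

8

Let dp[i][j] be the LCS length of the first i characters of p and the first j characters of q. dp[i][j] = dp[i-1][j-1]+1 when the i-th and j-th characters match, else max(dp[i-1][j], dp[i][j-1]).
    ·  N  S  Z  E  Z  D  S  S  D  Z  D  D
 ·  0  0  0  0  0  0  0  0  0  0  0  0  0
 E  0  0  0  0  1  1  1  1  1  1  1  1  1
 S  0  0  1  1  1  1  1  2  2  2  2  2  2
 Z  0  0  1  2  2  2  2  2  2  2  3  3  3
 D  0  0  1  2  2  2  3  3  3  3  3  4  4
 E  0  0  1  2  3  3  3  3  3  3  3  4  4
 Z  0  0  1  2  3  4  4  4  4  4  4  4  4
 E  0  0  1  2  3  4  4  4  4  4  4  4  4
 D  0  0  1  2  3  4  5  5  5  5  5  5  5
 E  0  0  1  2  3  4  5  5  5  5  5  5  5
 S  0  0  1  2  3  4  5  6  6  6  6  6  6
 D  0  0  1  2  3  4  5  6  6  7  7  7  7
 D  0  0  1  2  3  4  5  6  6  7  7  8  8
dp[12][12] = 8. One LCS (by backtracking along matches): SZEZDSDD.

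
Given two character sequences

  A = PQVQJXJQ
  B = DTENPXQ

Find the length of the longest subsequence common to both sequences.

3

Let dp[i][j] be the LCS length of the first i characters of A and the first j characters of B. dp[i][j] = dp[i-1][j-1]+1 when the i-th and j-th characters match, else max(dp[i-1][j], dp[i][j-1]).
    ·  D  T  E  N  P  X  Q
 ·  0  0  0  0  0  0  0  0
 P  0  0  0  0  0  1  1  1
 Q  0  0  0  0  0  1  1  2
 V  0  0  0  0  0  1  1  2
 Q  0  0  0  0  0  1  1  2
 J  0  0  0  0  0  1  1  2
 X  0  0  0  0  0  1  2  2
 J  0  0  0  0  0  1  2  2
 Q  0  0  0  0  0  1  2  3
dp[8][7] = 3. One LCS (by backtracking along matches): PXQ.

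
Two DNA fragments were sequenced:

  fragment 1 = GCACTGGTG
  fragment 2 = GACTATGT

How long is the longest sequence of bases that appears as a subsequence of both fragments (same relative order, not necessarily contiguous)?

One common subsequence of length 6: G at fragment 1[1]=fragment 2[1], C at fragment 1[2]=fragment 2[3], A at fragment 1[3]=fragment 2[5], T at fragment 1[5]=fragment 2[6], G at fragment 1[7]=fragment 2[7], T at fragment 1[8]=fragment 2[8], and the DP table's final entry dp[9][8] is also 6, so no common subsequence is longer.

6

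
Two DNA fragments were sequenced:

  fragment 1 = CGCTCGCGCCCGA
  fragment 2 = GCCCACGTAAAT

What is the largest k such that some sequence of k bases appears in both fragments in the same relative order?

Pick G at fragment 1[2]=fragment 2[1] → C at fragment 1[3]=fragment 2[2] → C at fragment 1[5]=fragment 2[3] → C at fragment 1[7]=fragment 2[4] → C at fragment 1[11]=fragment 2[6] → G at fragment 1[12]=fragment 2[7] → A at fragment 1[13]=fragment 2[11]; all 7 bases appear in both, in order. The LCS DP gives dp[13][12] = 7, so this is optimal.

7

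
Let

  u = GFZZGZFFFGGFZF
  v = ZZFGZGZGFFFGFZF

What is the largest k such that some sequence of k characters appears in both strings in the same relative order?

Match G (u #1, v #4), Z (u #3, v #5), Z (u #4, v #7), G (u #5, v #8), F (u #7, v #9), F (u #8, v #10), F (u #9, v #11), G (u #11, v #12), F (u #12, v #13), Z (u #13, v #14), F (u #14, v #15) — 11 characters in the same relative order in both. Since dp[14][15] = 11, nothing longer is possible.

11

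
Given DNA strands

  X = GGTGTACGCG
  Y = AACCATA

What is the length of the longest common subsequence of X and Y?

Let dp[i][j] be the LCS length of the first i bases of X and the first j bases of Y. dp[i][j] = dp[i-1][j-1]+1 when the i-th and j-th bases match, else max(dp[i-1][j], dp[i][j-1]).
    ·  A  A  C  C  A  T  A
 ·  0  0  0  0  0  0  0  0
 G  0  0  0  0  0  0  0  0
 G  0  0  0  0  0  0  0  0
 T  0  0  0  0  0  0  1  1
 G  0  0  0  0  0  0  1  1
 T  0  0  0  0  0  0  1  1
 A  0  1  1  1  1  1  1  2
 C  0  1  1  2  2  2  2  2
 G  0  1  1  2  2  2  2  2
 C  0  1  1  2  3  3  3  3
 G  0  1  1  2  3  3  3  3
dp[10][7] = 3. One LCS (by backtracking along matches): ACC.

3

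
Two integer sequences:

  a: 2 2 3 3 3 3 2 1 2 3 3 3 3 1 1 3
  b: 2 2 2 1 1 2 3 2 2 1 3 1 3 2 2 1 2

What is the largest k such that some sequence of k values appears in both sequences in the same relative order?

9

One common subsequence of length 9: 2 [1,1], then 2 [2,2], then 2 [7,3], then 1 [8,5], then 2 [9,6], then 3 [10,7], then 3 [11,11], then 3 [12,13], then 1 [14,16]. dp[16][17] = 9 confirms this is the maximum.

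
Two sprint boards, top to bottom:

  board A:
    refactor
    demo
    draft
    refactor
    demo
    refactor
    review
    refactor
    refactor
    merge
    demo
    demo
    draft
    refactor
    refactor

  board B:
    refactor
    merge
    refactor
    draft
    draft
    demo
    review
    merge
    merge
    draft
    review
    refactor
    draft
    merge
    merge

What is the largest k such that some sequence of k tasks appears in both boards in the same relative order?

7

One common subsequence of length 7: refactor [1,3] → draft [3,5] → demo [5,6] → review [7,7] → merge [10,9] → draft [13,10] → refactor [14,12]. The LCS DP gives dp[15][15] = 7, so this is optimal.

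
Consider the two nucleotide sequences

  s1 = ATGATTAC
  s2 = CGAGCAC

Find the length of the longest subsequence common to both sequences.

Match A at s1[1]=s2[3] → G at s1[3]=s2[4] → A at s1[7]=s2[6] → C at s1[8]=s2[7] — 4 bases in the same relative order in both. Since dp[8][7] = 4, nothing longer is possible.

4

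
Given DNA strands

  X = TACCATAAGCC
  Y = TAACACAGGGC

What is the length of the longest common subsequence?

One common subsequence of length 7: T at X[1]=Y[1], then A at X[2]=Y[3], then C at X[3]=Y[4], then C at X[4]=Y[6], then A at X[5]=Y[7], then G at X[9]=Y[10], then C at X[11]=Y[11]. Since dp[11][11] = 7, nothing longer is possible.

7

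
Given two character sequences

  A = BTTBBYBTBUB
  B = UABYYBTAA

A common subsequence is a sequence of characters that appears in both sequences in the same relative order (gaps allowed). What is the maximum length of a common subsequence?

4

Taking B at A[1]=B[3], then Y at A[6]=B[5], then B at A[7]=B[6], then T at A[8]=B[7] gives a common subsequence of length 4. The LCS DP gives dp[11][9] = 4, so this is optimal.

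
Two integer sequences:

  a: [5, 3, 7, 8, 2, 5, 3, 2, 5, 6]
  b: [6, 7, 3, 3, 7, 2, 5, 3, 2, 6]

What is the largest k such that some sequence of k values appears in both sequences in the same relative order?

7

Let dp[i][j] be the LCS length of the first i values of a and the first j values of b. dp[i][j] = dp[i-1][j-1]+1 when the i-th and j-th values match, else max(dp[i-1][j], dp[i][j-1]).
    ·  6  7  3  3  7  2  5  3  2  6
 ·  0  0  0  0  0  0  0  0  0  0  0
 5  0  0  0  0  0  0  0  1  1  1  1
 3  0  0  0  1  1  1  1  1  2  2  2
 7  0  0  1  1  1  2  2  2  2  2  2
 8  0  0  1  1  1  2  2  2  2  2  2
 2  0  0  1  1  1  2  3  3  3  3  3
 5  0  0  1  1  1  2  3  4  4  4  4
 3  0  0  1  2  2  2  3  4  5  5  5
 2  0  0  1  2  2  2  3  4  5  6  6
 5  0  0  1  2  2  2  3  4  5  6  6
 6  0  1  1  2  2  2  3  4  5  6  7
dp[10][10] = 7. One LCS (by backtracking along matches): 3, 7, 2, 5, 3, 2, 6.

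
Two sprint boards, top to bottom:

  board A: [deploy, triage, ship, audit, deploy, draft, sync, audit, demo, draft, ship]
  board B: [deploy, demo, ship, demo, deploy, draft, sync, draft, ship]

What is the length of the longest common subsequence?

7

Taking deploy at board A[1]=board B[1], ship at board A[3]=board B[3], deploy at board A[5]=board B[5], draft at board A[6]=board B[6], sync at board A[7]=board B[7], draft at board A[10]=board B[8], ship at board A[11]=board B[9] gives a common subsequence of length 7. The LCS DP gives dp[11][9] = 7, so this is optimal.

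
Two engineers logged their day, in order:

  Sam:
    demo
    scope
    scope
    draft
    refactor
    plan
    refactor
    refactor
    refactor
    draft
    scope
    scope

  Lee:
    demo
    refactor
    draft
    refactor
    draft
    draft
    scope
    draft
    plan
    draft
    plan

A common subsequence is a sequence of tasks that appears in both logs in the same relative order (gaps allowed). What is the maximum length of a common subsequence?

Match demo at Sam[1]=Lee[1]; then scope at Sam[3]=Lee[7]; then draft at Sam[4]=Lee[8]; then plan at Sam[6]=Lee[9]; then draft at Sam[10]=Lee[10] — 5 tasks in the same relative order in both. Since dp[12][11] = 5, nothing longer is possible.

5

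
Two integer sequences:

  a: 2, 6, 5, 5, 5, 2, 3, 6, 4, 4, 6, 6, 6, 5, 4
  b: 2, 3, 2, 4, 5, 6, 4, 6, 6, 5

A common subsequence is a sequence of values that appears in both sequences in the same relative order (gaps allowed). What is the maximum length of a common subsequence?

7

Match 2 [1,3] → 5 [5,5] → 6 [8,6] → 4 [10,7] → 6 [12,8] → 6 [13,9] → 5 [14,10] — 7 values in the same relative order in both. The LCS DP gives dp[15][10] = 7, so this is optimal.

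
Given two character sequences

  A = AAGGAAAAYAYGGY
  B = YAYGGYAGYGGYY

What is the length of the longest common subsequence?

9

Match A [1,2], then G [3,4], then G [4,5], then Y [9,6], then A [10,7], then Y [11,9], then G [12,10], then G [13,11], then Y [14,13] — 9 characters in the same relative order in both. The LCS DP gives dp[14][13] = 9, so this is optimal.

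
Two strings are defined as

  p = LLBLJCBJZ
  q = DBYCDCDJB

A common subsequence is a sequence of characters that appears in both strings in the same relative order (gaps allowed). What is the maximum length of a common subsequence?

3

Pick B (p #3, q #2) → J (p #5, q #8) → B (p #7, q #9); all 3 characters appear in both, in order. The LCS DP gives dp[9][9] = 3, so this is optimal.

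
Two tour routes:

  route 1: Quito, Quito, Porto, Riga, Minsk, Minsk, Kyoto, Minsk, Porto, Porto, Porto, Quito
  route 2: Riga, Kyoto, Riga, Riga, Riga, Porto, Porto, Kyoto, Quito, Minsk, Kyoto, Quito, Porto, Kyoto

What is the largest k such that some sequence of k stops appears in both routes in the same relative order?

One common subsequence of length 5: Riga (route 1 #4, route 2 #1) → Kyoto (route 1 #7, route 2 #2) → Porto (route 1 #9, route 2 #6) → Porto (route 1 #10, route 2 #7) → Porto (route 1 #11, route 2 #13). The LCS DP gives dp[12][14] = 5, so this is optimal.

5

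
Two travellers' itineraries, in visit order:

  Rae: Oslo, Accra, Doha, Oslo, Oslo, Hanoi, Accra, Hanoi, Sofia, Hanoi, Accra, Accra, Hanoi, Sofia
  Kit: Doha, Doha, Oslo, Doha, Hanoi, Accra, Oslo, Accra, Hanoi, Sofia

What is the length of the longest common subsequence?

One common subsequence of length 7: Oslo (Rae #1, Kit #3), then Doha (Rae #3, Kit #4), then Hanoi (Rae #6, Kit #5), then Accra (Rae #7, Kit #6), then Accra (Rae #12, Kit #8), then Hanoi (Rae #13, Kit #9), then Sofia (Rae #14, Kit #10). dp[14][10] = 7 confirms this is the maximum.

7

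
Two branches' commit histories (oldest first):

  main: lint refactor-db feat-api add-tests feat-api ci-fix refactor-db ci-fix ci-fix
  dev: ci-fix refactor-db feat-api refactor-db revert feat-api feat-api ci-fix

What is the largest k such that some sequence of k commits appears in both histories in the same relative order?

Taking refactor-db (main #2, dev #4) → feat-api (main #3, dev #6) → feat-api (main #5, dev #7) → ci-fix (main #9, dev #8) gives a common subsequence of length 4. The LCS DP gives dp[9][8] = 4, so this is optimal.

4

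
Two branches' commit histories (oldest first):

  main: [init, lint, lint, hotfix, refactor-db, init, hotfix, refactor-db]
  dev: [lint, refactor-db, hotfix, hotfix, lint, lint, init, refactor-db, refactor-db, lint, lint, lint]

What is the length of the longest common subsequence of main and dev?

Taking lint [2,5], then lint [3,6], then refactor-db [5,8], then refactor-db [8,9] gives a common subsequence of length 4. Since dp[8][12] = 4, nothing longer is possible.

4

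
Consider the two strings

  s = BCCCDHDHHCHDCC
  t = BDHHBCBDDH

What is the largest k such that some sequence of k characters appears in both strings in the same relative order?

Pick B [1,1]; then D [5,2]; then H [6,3]; then H [8,4]; then C [10,6]; then H [11,10]; all 6 characters appear in both, in order. dp[14][10] = 6 confirms this is the maximum.

6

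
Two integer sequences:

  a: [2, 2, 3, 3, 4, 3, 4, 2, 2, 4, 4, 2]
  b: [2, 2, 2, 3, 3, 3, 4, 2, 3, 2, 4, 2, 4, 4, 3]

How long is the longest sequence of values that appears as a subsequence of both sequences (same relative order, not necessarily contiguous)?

One common subsequence of length 10: 2 [1,2] → 2 [2,3] → 3 [3,5] → 3 [4,6] → 4 [5,7] → 3 [6,9] → 4 [7,11] → 2 [9,12] → 4 [10,13] → 4 [11,14]. The LCS DP gives dp[12][15] = 10, so this is optimal.

10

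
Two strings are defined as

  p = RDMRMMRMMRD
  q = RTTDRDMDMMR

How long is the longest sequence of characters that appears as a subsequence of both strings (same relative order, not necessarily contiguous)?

Let dp[i][j] be the LCS length of the first i characters of p and the first j characters of q. dp[i][j] = dp[i-1][j-1]+1 when the i-th and j-th characters match, else max(dp[i-1][j], dp[i][j-1]).
    ·  R  T  T  D  R  D  M  D  M  M  R
 ·  0  0  0  0  0  0  0  0  0  0  0  0
 R  0  1  1  1  1  1  1  1  1  1  1  1
 D  0  1  1  1  2  2  2  2  2  2  2  2
 M  0  1  1  1  2  2  2  3  3  3  3  3
 R  0  1  1  1  2  3  3  3  3  3  3  4
 M  0  1  1  1  2  3  3  4  4  4  4  4
 M  0  1  1  1  2  3  3  4  4  5  5  5
 R  0  1  1  1  2  3  3  4  4  5  5  6
 M  0  1  1  1  2  3  3  4  4  5  6  6
 M  0  1  1  1  2  3  3  4  4  5  6  6
 R  0  1  1  1  2  3  3  4  4  5  6  7
 D  0  1  1  1  2  3  4  4  5  5  6  7
dp[11][11] = 7. One LCS (by backtracking along matches): RDRMMMR.

7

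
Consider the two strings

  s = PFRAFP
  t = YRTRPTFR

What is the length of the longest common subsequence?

Pick P (s #1, t #5), then F (s #2, t #7), then R (s #3, t #8); all 3 characters appear in both, in order. The LCS DP gives dp[6][8] = 3, so this is optimal.

3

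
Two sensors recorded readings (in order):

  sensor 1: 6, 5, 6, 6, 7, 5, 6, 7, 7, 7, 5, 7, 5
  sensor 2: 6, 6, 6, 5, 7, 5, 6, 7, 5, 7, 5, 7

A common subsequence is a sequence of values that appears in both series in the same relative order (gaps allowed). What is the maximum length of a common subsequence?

10

Pick 6 (sensor 1 #1, sensor 2 #1), 6 (sensor 1 #3, sensor 2 #2), 6 (sensor 1 #4, sensor 2 #3), 7 (sensor 1 #5, sensor 2 #5), 5 (sensor 1 #6, sensor 2 #6), 6 (sensor 1 #7, sensor 2 #7), 7 (sensor 1 #8, sensor 2 #8), 7 (sensor 1 #10, sensor 2 #10), 5 (sensor 1 #11, sensor 2 #11), 7 (sensor 1 #12, sensor 2 #12); all 10 values appear in both, in order, and the DP table's final entry dp[13][12] is also 10, so no common subsequence is longer.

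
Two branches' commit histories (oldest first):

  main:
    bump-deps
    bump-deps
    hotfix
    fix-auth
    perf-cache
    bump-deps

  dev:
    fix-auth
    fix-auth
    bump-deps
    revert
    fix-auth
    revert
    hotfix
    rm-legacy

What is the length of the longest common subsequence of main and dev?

One common subsequence of length 2: bump-deps (main #1, dev #3); then hotfix (main #3, dev #7). dp[6][8] = 2 confirms this is the maximum.

2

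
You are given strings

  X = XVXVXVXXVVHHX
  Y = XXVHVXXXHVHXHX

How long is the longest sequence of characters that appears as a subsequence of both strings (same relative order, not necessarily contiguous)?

10

One common subsequence of length 10: X [1,2] → V [2,3] → V [4,5] → X [5,6] → X [7,7] → X [8,8] → V [10,10] → H [11,11] → H [12,13] → X [13,14]. The LCS DP gives dp[13][14] = 10, so this is optimal.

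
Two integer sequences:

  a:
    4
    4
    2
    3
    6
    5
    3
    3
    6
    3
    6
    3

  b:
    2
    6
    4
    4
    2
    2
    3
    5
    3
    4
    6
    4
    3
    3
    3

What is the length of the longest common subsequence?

Match 4 [1,3] → 4 [2,4] → 2 [3,6] → 3 [4,7] → 5 [6,8] → 3 [7,9] → 3 [8,13] → 3 [10,14] → 3 [12,15] — 9 values in the same relative order in both. Since dp[12][15] = 9, nothing longer is possible.

9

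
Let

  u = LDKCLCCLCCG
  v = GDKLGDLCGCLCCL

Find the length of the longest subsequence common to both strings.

Match L at u[1]=v[4] → D at u[2]=v[6] → L at u[5]=v[7] → C at u[6]=v[8] → C at u[7]=v[10] → L at u[8]=v[11] → C at u[9]=v[12] → C at u[10]=v[13] — 8 characters in the same relative order in both. dp[11][14] = 8 confirms this is the maximum.

8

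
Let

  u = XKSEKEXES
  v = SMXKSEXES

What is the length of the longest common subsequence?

Let dp[i][j] be the LCS length of the first i characters of u and the first j characters of v. dp[i][j] = dp[i-1][j-1]+1 when the i-th and j-th characters match, else max(dp[i-1][j], dp[i][j-1]).
    ·  S  M  X  K  S  E  X  E  S
 ·  0  0  0  0  0  0  0  0  0  0
 X  0  0  0  1  1  1  1  1  1  1
 K  0  0  0  1  2  2  2  2  2  2
 S  0  1  1  1  2  3  3  3  3  3
 E  0  1  1  1  2  3  4  4  4  4
 K  0  1  1  1  2  3  4  4  4  4
 E  0  1  1  1  2  3  4  4  5  5
 X  0  1  1  2  2  3  4  5  5  5
 E  0  1  1  2  2  3  4  5  6  6
 S  0  1  1  2  2  3  4  5  6  7
dp[9][9] = 7. One LCS (by backtracking along matches): XKSEXES.

7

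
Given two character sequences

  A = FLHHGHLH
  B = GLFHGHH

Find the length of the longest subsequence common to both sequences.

5

Let dp[i][j] be the LCS length of the first i characters of A and the first j characters of B. dp[i][j] = dp[i-1][j-1]+1 when the i-th and j-th characters match, else max(dp[i-1][j], dp[i][j-1]).
    ·  G  L  F  H  G  H  H
 ·  0  0  0  0  0  0  0  0
 F  0  0  0  1  1  1  1  1
 L  0  0  1  1  1  1  1  1
 H  0  0  1  1  2  2  2  2
 H  0  0  1  1  2  2  3  3
 G  0  1  1  1  2  3  3  3
 H  0  1  1  1  2  3  4  4
 L  0  1  2  2  2  3  4  4
 H  0  1  2  2  3  3  4  5
dp[8][7] = 5. One LCS (by backtracking along matches): FHGHH.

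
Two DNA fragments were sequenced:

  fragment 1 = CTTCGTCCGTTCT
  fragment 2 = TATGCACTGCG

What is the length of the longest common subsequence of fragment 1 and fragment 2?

7

Let dp[i][j] be the LCS length of the first i bases of fragment 1 and the first j bases of fragment 2. dp[i][j] = dp[i-1][j-1]+1 when the i-th and j-th bases match, else max(dp[i-1][j], dp[i][j-1]).
    ·  T  A  T  G  C  A  C  T  G  C  G
 ·  0  0  0  0  0  0  0  0  0  0  0  0
 C  0  0  0  0  0  1  1  1  1  1  1  1
 T  0  1  1  1  1  1  1  1  2  2  2  2
 T  0  1  1  2  2  2  2  2  2  2  2  2
 C  0  1  1  2  2  3  3  3  3  3  3  3
 G  0  1  1  2  3  3  3  3  3  4  4  4
 T  0  1  1  2  3  3  3  3  4  4  4  4
 C  0  1  1  2  3  4  4  4  4  4  5  5
 C  0  1  1  2  3  4  4  5  5  5  5  5
 G  0  1  1  2  3  4  4  5  5  6  6  6
 T  0  1  1  2  3  4  4  5  6  6  6  6
 T  0  1  1  2  3  4  4  5  6  6  6  6
 C  0  1  1  2  3  4  4  5  6  6  7  7
 T  0  1  1  2  3  4  4  5  6  6  7  7
dp[13][11] = 7. One LCS (by backtracking along matches): TTGCCGC.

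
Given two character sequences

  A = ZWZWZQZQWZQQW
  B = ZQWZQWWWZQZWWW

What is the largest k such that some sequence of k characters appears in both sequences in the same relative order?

9

One common subsequence of length 9: Z (A #1, B #1), W (A #2, B #3), Z (A #3, B #4), W (A #4, B #8), Z (A #5, B #9), Q (A #6, B #10), Z (A #7, B #11), W (A #9, B #13), W (A #13, B #14). dp[13][14] = 9 confirms this is the maximum.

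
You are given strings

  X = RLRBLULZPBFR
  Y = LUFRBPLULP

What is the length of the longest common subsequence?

Taking L at X[2]=Y[1]; then R at X[3]=Y[4]; then B at X[4]=Y[5]; then L at X[5]=Y[7]; then U at X[6]=Y[8]; then L at X[7]=Y[9]; then P at X[9]=Y[10] gives a common subsequence of length 7. Since dp[12][10] = 7, nothing longer is possible.

7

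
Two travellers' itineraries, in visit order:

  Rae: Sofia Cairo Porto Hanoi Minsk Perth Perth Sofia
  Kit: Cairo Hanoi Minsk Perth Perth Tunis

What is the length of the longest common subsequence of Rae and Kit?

Taking Cairo (Rae #2, Kit #1) → Hanoi (Rae #4, Kit #2) → Minsk (Rae #5, Kit #3) → Perth (Rae #6, Kit #4) → Perth (Rae #7, Kit #5) gives a common subsequence of length 5. Since dp[8][6] = 5, nothing longer is possible.

5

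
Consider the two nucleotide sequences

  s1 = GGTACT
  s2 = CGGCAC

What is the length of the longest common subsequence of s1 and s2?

Let dp[i][j] be the LCS length of the first i bases of s1 and the first j bases of s2. dp[i][j] = dp[i-1][j-1]+1 when the i-th and j-th bases match, else max(dp[i-1][j], dp[i][j-1]).
    ·  C  G  G  C  A  C
 ·  0  0  0  0  0  0  0
 G  0  0  1  1  1  1  1
 G  0  0  1  2  2  2  2
 T  0  0  1  2  2  2  2
 A  0  0  1  2  2  3  3
 C  0  1  1  2  3  3  4
 T  0  1  1  2  3  3  4
dp[6][6] = 4. One LCS (by backtracking along matches): GGAC.

4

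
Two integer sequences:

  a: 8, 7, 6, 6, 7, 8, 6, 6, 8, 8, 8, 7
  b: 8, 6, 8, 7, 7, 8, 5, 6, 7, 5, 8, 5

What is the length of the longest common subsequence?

Taking 8 [1,3] → 7 [2,4] → 7 [5,5] → 8 [6,6] → 6 [7,8] → 8 [9,11] gives a common subsequence of length 6. The LCS DP gives dp[12][12] = 6, so this is optimal.

6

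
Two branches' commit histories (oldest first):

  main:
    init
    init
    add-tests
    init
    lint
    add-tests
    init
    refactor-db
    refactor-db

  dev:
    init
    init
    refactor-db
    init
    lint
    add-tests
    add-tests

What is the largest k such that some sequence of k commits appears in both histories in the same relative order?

Pick init [1,1], init [2,2], init [4,4], lint [5,5], add-tests [6,7]; all 5 commits appear in both, in order. dp[9][7] = 5 confirms this is the maximum.

5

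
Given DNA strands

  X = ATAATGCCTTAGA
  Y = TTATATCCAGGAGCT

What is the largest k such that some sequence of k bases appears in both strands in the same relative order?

9

Match A at X[1]=Y[3] → T at X[2]=Y[4] → A at X[4]=Y[5] → T at X[5]=Y[6] → C at X[7]=Y[7] → C at X[8]=Y[8] → A at X[11]=Y[9] → G at X[12]=Y[11] → A at X[13]=Y[12] — 9 bases in the same relative order in both. dp[13][15] = 9 confirms this is the maximum.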